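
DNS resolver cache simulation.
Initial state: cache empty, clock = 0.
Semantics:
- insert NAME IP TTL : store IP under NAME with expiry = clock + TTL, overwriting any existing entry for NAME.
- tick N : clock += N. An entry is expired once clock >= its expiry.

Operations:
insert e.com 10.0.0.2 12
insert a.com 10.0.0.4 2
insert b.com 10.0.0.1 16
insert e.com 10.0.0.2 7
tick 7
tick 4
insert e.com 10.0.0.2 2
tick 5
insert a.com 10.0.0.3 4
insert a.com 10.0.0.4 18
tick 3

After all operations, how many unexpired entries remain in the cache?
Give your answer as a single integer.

Answer: 1

Derivation:
Op 1: insert e.com -> 10.0.0.2 (expiry=0+12=12). clock=0
Op 2: insert a.com -> 10.0.0.4 (expiry=0+2=2). clock=0
Op 3: insert b.com -> 10.0.0.1 (expiry=0+16=16). clock=0
Op 4: insert e.com -> 10.0.0.2 (expiry=0+7=7). clock=0
Op 5: tick 7 -> clock=7. purged={a.com,e.com}
Op 6: tick 4 -> clock=11.
Op 7: insert e.com -> 10.0.0.2 (expiry=11+2=13). clock=11
Op 8: tick 5 -> clock=16. purged={b.com,e.com}
Op 9: insert a.com -> 10.0.0.3 (expiry=16+4=20). clock=16
Op 10: insert a.com -> 10.0.0.4 (expiry=16+18=34). clock=16
Op 11: tick 3 -> clock=19.
Final cache (unexpired): {a.com} -> size=1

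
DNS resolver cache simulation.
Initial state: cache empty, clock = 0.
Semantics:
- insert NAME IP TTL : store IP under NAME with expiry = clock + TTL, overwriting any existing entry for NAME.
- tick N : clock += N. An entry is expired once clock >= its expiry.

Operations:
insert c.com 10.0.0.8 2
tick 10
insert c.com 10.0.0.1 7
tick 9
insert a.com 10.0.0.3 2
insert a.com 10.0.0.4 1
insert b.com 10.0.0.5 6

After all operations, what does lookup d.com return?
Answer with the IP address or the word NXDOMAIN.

Op 1: insert c.com -> 10.0.0.8 (expiry=0+2=2). clock=0
Op 2: tick 10 -> clock=10. purged={c.com}
Op 3: insert c.com -> 10.0.0.1 (expiry=10+7=17). clock=10
Op 4: tick 9 -> clock=19. purged={c.com}
Op 5: insert a.com -> 10.0.0.3 (expiry=19+2=21). clock=19
Op 6: insert a.com -> 10.0.0.4 (expiry=19+1=20). clock=19
Op 7: insert b.com -> 10.0.0.5 (expiry=19+6=25). clock=19
lookup d.com: not in cache (expired or never inserted)

Answer: NXDOMAIN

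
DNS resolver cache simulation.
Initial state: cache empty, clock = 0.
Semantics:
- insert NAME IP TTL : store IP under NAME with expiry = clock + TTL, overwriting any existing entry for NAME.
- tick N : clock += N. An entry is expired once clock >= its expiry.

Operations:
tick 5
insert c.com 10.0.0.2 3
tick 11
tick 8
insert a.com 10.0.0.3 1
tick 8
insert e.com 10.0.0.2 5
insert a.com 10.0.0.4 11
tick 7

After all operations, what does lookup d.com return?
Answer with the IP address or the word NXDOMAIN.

Answer: NXDOMAIN

Derivation:
Op 1: tick 5 -> clock=5.
Op 2: insert c.com -> 10.0.0.2 (expiry=5+3=8). clock=5
Op 3: tick 11 -> clock=16. purged={c.com}
Op 4: tick 8 -> clock=24.
Op 5: insert a.com -> 10.0.0.3 (expiry=24+1=25). clock=24
Op 6: tick 8 -> clock=32. purged={a.com}
Op 7: insert e.com -> 10.0.0.2 (expiry=32+5=37). clock=32
Op 8: insert a.com -> 10.0.0.4 (expiry=32+11=43). clock=32
Op 9: tick 7 -> clock=39. purged={e.com}
lookup d.com: not in cache (expired or never inserted)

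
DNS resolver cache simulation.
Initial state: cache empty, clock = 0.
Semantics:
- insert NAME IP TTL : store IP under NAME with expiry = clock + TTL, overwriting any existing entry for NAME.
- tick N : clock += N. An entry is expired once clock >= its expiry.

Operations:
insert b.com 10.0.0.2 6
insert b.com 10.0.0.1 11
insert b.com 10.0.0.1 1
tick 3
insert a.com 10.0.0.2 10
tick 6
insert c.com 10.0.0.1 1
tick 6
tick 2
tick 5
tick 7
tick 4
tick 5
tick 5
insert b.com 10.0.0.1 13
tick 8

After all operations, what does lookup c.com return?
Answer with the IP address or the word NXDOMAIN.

Answer: NXDOMAIN

Derivation:
Op 1: insert b.com -> 10.0.0.2 (expiry=0+6=6). clock=0
Op 2: insert b.com -> 10.0.0.1 (expiry=0+11=11). clock=0
Op 3: insert b.com -> 10.0.0.1 (expiry=0+1=1). clock=0
Op 4: tick 3 -> clock=3. purged={b.com}
Op 5: insert a.com -> 10.0.0.2 (expiry=3+10=13). clock=3
Op 6: tick 6 -> clock=9.
Op 7: insert c.com -> 10.0.0.1 (expiry=9+1=10). clock=9
Op 8: tick 6 -> clock=15. purged={a.com,c.com}
Op 9: tick 2 -> clock=17.
Op 10: tick 5 -> clock=22.
Op 11: tick 7 -> clock=29.
Op 12: tick 4 -> clock=33.
Op 13: tick 5 -> clock=38.
Op 14: tick 5 -> clock=43.
Op 15: insert b.com -> 10.0.0.1 (expiry=43+13=56). clock=43
Op 16: tick 8 -> clock=51.
lookup c.com: not in cache (expired or never inserted)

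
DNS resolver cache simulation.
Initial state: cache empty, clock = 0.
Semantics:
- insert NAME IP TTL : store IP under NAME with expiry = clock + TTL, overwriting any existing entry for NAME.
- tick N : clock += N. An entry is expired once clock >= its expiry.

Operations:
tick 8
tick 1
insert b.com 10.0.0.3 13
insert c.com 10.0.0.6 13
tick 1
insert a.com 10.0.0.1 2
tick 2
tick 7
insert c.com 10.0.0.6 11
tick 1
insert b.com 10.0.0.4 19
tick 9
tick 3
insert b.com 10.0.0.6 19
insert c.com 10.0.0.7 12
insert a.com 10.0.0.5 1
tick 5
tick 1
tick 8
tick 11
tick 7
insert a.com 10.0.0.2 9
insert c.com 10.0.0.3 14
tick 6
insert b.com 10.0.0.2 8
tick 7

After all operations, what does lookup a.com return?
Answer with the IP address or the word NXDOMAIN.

Answer: NXDOMAIN

Derivation:
Op 1: tick 8 -> clock=8.
Op 2: tick 1 -> clock=9.
Op 3: insert b.com -> 10.0.0.3 (expiry=9+13=22). clock=9
Op 4: insert c.com -> 10.0.0.6 (expiry=9+13=22). clock=9
Op 5: tick 1 -> clock=10.
Op 6: insert a.com -> 10.0.0.1 (expiry=10+2=12). clock=10
Op 7: tick 2 -> clock=12. purged={a.com}
Op 8: tick 7 -> clock=19.
Op 9: insert c.com -> 10.0.0.6 (expiry=19+11=30). clock=19
Op 10: tick 1 -> clock=20.
Op 11: insert b.com -> 10.0.0.4 (expiry=20+19=39). clock=20
Op 12: tick 9 -> clock=29.
Op 13: tick 3 -> clock=32. purged={c.com}
Op 14: insert b.com -> 10.0.0.6 (expiry=32+19=51). clock=32
Op 15: insert c.com -> 10.0.0.7 (expiry=32+12=44). clock=32
Op 16: insert a.com -> 10.0.0.5 (expiry=32+1=33). clock=32
Op 17: tick 5 -> clock=37. purged={a.com}
Op 18: tick 1 -> clock=38.
Op 19: tick 8 -> clock=46. purged={c.com}
Op 20: tick 11 -> clock=57. purged={b.com}
Op 21: tick 7 -> clock=64.
Op 22: insert a.com -> 10.0.0.2 (expiry=64+9=73). clock=64
Op 23: insert c.com -> 10.0.0.3 (expiry=64+14=78). clock=64
Op 24: tick 6 -> clock=70.
Op 25: insert b.com -> 10.0.0.2 (expiry=70+8=78). clock=70
Op 26: tick 7 -> clock=77. purged={a.com}
lookup a.com: not in cache (expired or never inserted)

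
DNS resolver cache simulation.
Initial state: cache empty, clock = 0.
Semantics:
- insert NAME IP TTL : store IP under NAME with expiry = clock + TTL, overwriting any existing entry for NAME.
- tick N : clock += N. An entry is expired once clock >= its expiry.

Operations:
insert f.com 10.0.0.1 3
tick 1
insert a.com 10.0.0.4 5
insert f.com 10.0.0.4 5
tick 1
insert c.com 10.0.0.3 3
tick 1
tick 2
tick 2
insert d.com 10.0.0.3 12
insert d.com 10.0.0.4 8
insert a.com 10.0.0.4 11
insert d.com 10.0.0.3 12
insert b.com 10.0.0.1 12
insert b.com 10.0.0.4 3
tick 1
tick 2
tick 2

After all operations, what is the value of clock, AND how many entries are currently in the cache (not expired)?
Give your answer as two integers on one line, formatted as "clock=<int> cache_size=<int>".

Op 1: insert f.com -> 10.0.0.1 (expiry=0+3=3). clock=0
Op 2: tick 1 -> clock=1.
Op 3: insert a.com -> 10.0.0.4 (expiry=1+5=6). clock=1
Op 4: insert f.com -> 10.0.0.4 (expiry=1+5=6). clock=1
Op 5: tick 1 -> clock=2.
Op 6: insert c.com -> 10.0.0.3 (expiry=2+3=5). clock=2
Op 7: tick 1 -> clock=3.
Op 8: tick 2 -> clock=5. purged={c.com}
Op 9: tick 2 -> clock=7. purged={a.com,f.com}
Op 10: insert d.com -> 10.0.0.3 (expiry=7+12=19). clock=7
Op 11: insert d.com -> 10.0.0.4 (expiry=7+8=15). clock=7
Op 12: insert a.com -> 10.0.0.4 (expiry=7+11=18). clock=7
Op 13: insert d.com -> 10.0.0.3 (expiry=7+12=19). clock=7
Op 14: insert b.com -> 10.0.0.1 (expiry=7+12=19). clock=7
Op 15: insert b.com -> 10.0.0.4 (expiry=7+3=10). clock=7
Op 16: tick 1 -> clock=8.
Op 17: tick 2 -> clock=10. purged={b.com}
Op 18: tick 2 -> clock=12.
Final clock = 12
Final cache (unexpired): {a.com,d.com} -> size=2

Answer: clock=12 cache_size=2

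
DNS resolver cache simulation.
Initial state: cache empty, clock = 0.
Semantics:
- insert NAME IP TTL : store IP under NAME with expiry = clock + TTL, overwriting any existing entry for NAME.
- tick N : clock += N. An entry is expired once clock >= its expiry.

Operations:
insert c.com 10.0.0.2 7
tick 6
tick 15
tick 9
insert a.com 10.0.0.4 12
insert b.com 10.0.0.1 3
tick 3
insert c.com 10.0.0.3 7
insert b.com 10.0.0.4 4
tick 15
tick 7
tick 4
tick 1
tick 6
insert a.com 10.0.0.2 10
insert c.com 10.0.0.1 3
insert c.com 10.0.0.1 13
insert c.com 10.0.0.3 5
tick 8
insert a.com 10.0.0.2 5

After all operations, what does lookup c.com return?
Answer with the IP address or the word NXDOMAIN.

Op 1: insert c.com -> 10.0.0.2 (expiry=0+7=7). clock=0
Op 2: tick 6 -> clock=6.
Op 3: tick 15 -> clock=21. purged={c.com}
Op 4: tick 9 -> clock=30.
Op 5: insert a.com -> 10.0.0.4 (expiry=30+12=42). clock=30
Op 6: insert b.com -> 10.0.0.1 (expiry=30+3=33). clock=30
Op 7: tick 3 -> clock=33. purged={b.com}
Op 8: insert c.com -> 10.0.0.3 (expiry=33+7=40). clock=33
Op 9: insert b.com -> 10.0.0.4 (expiry=33+4=37). clock=33
Op 10: tick 15 -> clock=48. purged={a.com,b.com,c.com}
Op 11: tick 7 -> clock=55.
Op 12: tick 4 -> clock=59.
Op 13: tick 1 -> clock=60.
Op 14: tick 6 -> clock=66.
Op 15: insert a.com -> 10.0.0.2 (expiry=66+10=76). clock=66
Op 16: insert c.com -> 10.0.0.1 (expiry=66+3=69). clock=66
Op 17: insert c.com -> 10.0.0.1 (expiry=66+13=79). clock=66
Op 18: insert c.com -> 10.0.0.3 (expiry=66+5=71). clock=66
Op 19: tick 8 -> clock=74. purged={c.com}
Op 20: insert a.com -> 10.0.0.2 (expiry=74+5=79). clock=74
lookup c.com: not in cache (expired or never inserted)

Answer: NXDOMAIN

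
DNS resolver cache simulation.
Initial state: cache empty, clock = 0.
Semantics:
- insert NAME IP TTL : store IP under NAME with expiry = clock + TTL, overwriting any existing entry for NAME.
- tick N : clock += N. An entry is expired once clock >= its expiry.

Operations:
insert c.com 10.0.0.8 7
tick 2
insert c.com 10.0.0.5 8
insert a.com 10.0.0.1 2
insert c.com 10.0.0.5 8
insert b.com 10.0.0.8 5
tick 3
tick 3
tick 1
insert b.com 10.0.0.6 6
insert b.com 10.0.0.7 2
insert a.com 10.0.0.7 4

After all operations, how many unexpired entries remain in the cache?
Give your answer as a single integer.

Answer: 3

Derivation:
Op 1: insert c.com -> 10.0.0.8 (expiry=0+7=7). clock=0
Op 2: tick 2 -> clock=2.
Op 3: insert c.com -> 10.0.0.5 (expiry=2+8=10). clock=2
Op 4: insert a.com -> 10.0.0.1 (expiry=2+2=4). clock=2
Op 5: insert c.com -> 10.0.0.5 (expiry=2+8=10). clock=2
Op 6: insert b.com -> 10.0.0.8 (expiry=2+5=7). clock=2
Op 7: tick 3 -> clock=5. purged={a.com}
Op 8: tick 3 -> clock=8. purged={b.com}
Op 9: tick 1 -> clock=9.
Op 10: insert b.com -> 10.0.0.6 (expiry=9+6=15). clock=9
Op 11: insert b.com -> 10.0.0.7 (expiry=9+2=11). clock=9
Op 12: insert a.com -> 10.0.0.7 (expiry=9+4=13). clock=9
Final cache (unexpired): {a.com,b.com,c.com} -> size=3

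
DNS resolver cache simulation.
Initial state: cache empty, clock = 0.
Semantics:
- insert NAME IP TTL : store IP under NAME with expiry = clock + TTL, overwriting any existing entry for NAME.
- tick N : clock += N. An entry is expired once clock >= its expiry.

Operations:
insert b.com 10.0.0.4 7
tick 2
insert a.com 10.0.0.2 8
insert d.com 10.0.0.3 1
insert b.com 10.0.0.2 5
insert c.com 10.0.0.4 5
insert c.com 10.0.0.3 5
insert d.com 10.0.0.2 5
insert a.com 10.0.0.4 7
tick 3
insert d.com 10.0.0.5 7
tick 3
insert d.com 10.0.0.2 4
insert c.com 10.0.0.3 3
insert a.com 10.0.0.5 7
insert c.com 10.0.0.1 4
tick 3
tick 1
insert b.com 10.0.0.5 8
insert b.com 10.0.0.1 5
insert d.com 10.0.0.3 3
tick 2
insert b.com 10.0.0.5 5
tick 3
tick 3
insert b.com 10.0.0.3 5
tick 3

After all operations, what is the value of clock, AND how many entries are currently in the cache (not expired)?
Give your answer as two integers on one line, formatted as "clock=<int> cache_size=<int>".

Answer: clock=23 cache_size=1

Derivation:
Op 1: insert b.com -> 10.0.0.4 (expiry=0+7=7). clock=0
Op 2: tick 2 -> clock=2.
Op 3: insert a.com -> 10.0.0.2 (expiry=2+8=10). clock=2
Op 4: insert d.com -> 10.0.0.3 (expiry=2+1=3). clock=2
Op 5: insert b.com -> 10.0.0.2 (expiry=2+5=7). clock=2
Op 6: insert c.com -> 10.0.0.4 (expiry=2+5=7). clock=2
Op 7: insert c.com -> 10.0.0.3 (expiry=2+5=7). clock=2
Op 8: insert d.com -> 10.0.0.2 (expiry=2+5=7). clock=2
Op 9: insert a.com -> 10.0.0.4 (expiry=2+7=9). clock=2
Op 10: tick 3 -> clock=5.
Op 11: insert d.com -> 10.0.0.5 (expiry=5+7=12). clock=5
Op 12: tick 3 -> clock=8. purged={b.com,c.com}
Op 13: insert d.com -> 10.0.0.2 (expiry=8+4=12). clock=8
Op 14: insert c.com -> 10.0.0.3 (expiry=8+3=11). clock=8
Op 15: insert a.com -> 10.0.0.5 (expiry=8+7=15). clock=8
Op 16: insert c.com -> 10.0.0.1 (expiry=8+4=12). clock=8
Op 17: tick 3 -> clock=11.
Op 18: tick 1 -> clock=12. purged={c.com,d.com}
Op 19: insert b.com -> 10.0.0.5 (expiry=12+8=20). clock=12
Op 20: insert b.com -> 10.0.0.1 (expiry=12+5=17). clock=12
Op 21: insert d.com -> 10.0.0.3 (expiry=12+3=15). clock=12
Op 22: tick 2 -> clock=14.
Op 23: insert b.com -> 10.0.0.5 (expiry=14+5=19). clock=14
Op 24: tick 3 -> clock=17. purged={a.com,d.com}
Op 25: tick 3 -> clock=20. purged={b.com}
Op 26: insert b.com -> 10.0.0.3 (expiry=20+5=25). clock=20
Op 27: tick 3 -> clock=23.
Final clock = 23
Final cache (unexpired): {b.com} -> size=1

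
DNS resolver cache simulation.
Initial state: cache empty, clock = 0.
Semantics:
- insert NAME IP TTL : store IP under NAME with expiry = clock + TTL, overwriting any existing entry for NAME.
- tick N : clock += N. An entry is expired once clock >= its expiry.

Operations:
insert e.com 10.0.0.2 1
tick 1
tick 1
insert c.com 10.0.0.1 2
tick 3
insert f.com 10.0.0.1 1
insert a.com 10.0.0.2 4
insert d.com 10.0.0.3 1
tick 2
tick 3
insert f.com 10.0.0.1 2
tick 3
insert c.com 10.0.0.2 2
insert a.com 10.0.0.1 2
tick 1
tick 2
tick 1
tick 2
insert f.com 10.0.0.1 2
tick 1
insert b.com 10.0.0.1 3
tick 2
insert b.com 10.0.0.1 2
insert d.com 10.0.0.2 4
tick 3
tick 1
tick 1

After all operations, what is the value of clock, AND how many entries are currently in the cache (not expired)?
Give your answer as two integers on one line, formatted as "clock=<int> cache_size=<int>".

Answer: clock=27 cache_size=0

Derivation:
Op 1: insert e.com -> 10.0.0.2 (expiry=0+1=1). clock=0
Op 2: tick 1 -> clock=1. purged={e.com}
Op 3: tick 1 -> clock=2.
Op 4: insert c.com -> 10.0.0.1 (expiry=2+2=4). clock=2
Op 5: tick 3 -> clock=5. purged={c.com}
Op 6: insert f.com -> 10.0.0.1 (expiry=5+1=6). clock=5
Op 7: insert a.com -> 10.0.0.2 (expiry=5+4=9). clock=5
Op 8: insert d.com -> 10.0.0.3 (expiry=5+1=6). clock=5
Op 9: tick 2 -> clock=7. purged={d.com,f.com}
Op 10: tick 3 -> clock=10. purged={a.com}
Op 11: insert f.com -> 10.0.0.1 (expiry=10+2=12). clock=10
Op 12: tick 3 -> clock=13. purged={f.com}
Op 13: insert c.com -> 10.0.0.2 (expiry=13+2=15). clock=13
Op 14: insert a.com -> 10.0.0.1 (expiry=13+2=15). clock=13
Op 15: tick 1 -> clock=14.
Op 16: tick 2 -> clock=16. purged={a.com,c.com}
Op 17: tick 1 -> clock=17.
Op 18: tick 2 -> clock=19.
Op 19: insert f.com -> 10.0.0.1 (expiry=19+2=21). clock=19
Op 20: tick 1 -> clock=20.
Op 21: insert b.com -> 10.0.0.1 (expiry=20+3=23). clock=20
Op 22: tick 2 -> clock=22. purged={f.com}
Op 23: insert b.com -> 10.0.0.1 (expiry=22+2=24). clock=22
Op 24: insert d.com -> 10.0.0.2 (expiry=22+4=26). clock=22
Op 25: tick 3 -> clock=25. purged={b.com}
Op 26: tick 1 -> clock=26. purged={d.com}
Op 27: tick 1 -> clock=27.
Final clock = 27
Final cache (unexpired): {} -> size=0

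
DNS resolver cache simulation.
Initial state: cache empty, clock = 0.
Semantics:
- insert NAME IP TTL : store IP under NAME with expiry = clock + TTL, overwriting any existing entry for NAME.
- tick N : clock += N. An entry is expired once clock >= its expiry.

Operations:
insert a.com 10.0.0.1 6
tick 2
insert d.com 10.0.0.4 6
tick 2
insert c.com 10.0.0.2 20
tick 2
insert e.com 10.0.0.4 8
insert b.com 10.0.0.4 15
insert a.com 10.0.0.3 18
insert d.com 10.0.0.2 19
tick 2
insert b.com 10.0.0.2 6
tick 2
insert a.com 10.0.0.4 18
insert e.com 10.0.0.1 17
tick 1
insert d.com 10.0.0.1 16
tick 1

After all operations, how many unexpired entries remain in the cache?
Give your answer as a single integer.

Op 1: insert a.com -> 10.0.0.1 (expiry=0+6=6). clock=0
Op 2: tick 2 -> clock=2.
Op 3: insert d.com -> 10.0.0.4 (expiry=2+6=8). clock=2
Op 4: tick 2 -> clock=4.
Op 5: insert c.com -> 10.0.0.2 (expiry=4+20=24). clock=4
Op 6: tick 2 -> clock=6. purged={a.com}
Op 7: insert e.com -> 10.0.0.4 (expiry=6+8=14). clock=6
Op 8: insert b.com -> 10.0.0.4 (expiry=6+15=21). clock=6
Op 9: insert a.com -> 10.0.0.3 (expiry=6+18=24). clock=6
Op 10: insert d.com -> 10.0.0.2 (expiry=6+19=25). clock=6
Op 11: tick 2 -> clock=8.
Op 12: insert b.com -> 10.0.0.2 (expiry=8+6=14). clock=8
Op 13: tick 2 -> clock=10.
Op 14: insert a.com -> 10.0.0.4 (expiry=10+18=28). clock=10
Op 15: insert e.com -> 10.0.0.1 (expiry=10+17=27). clock=10
Op 16: tick 1 -> clock=11.
Op 17: insert d.com -> 10.0.0.1 (expiry=11+16=27). clock=11
Op 18: tick 1 -> clock=12.
Final cache (unexpired): {a.com,b.com,c.com,d.com,e.com} -> size=5

Answer: 5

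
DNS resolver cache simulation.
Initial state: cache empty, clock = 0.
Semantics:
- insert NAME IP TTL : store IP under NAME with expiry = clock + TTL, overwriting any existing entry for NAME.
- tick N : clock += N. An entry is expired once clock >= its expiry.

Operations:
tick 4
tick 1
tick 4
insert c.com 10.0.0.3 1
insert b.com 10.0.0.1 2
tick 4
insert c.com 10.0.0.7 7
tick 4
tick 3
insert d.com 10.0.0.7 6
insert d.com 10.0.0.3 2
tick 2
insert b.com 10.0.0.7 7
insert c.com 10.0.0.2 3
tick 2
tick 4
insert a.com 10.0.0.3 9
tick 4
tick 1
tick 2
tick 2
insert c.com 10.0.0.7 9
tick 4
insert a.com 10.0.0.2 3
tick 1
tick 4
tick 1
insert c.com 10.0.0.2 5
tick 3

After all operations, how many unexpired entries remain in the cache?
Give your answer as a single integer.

Op 1: tick 4 -> clock=4.
Op 2: tick 1 -> clock=5.
Op 3: tick 4 -> clock=9.
Op 4: insert c.com -> 10.0.0.3 (expiry=9+1=10). clock=9
Op 5: insert b.com -> 10.0.0.1 (expiry=9+2=11). clock=9
Op 6: tick 4 -> clock=13. purged={b.com,c.com}
Op 7: insert c.com -> 10.0.0.7 (expiry=13+7=20). clock=13
Op 8: tick 4 -> clock=17.
Op 9: tick 3 -> clock=20. purged={c.com}
Op 10: insert d.com -> 10.0.0.7 (expiry=20+6=26). clock=20
Op 11: insert d.com -> 10.0.0.3 (expiry=20+2=22). clock=20
Op 12: tick 2 -> clock=22. purged={d.com}
Op 13: insert b.com -> 10.0.0.7 (expiry=22+7=29). clock=22
Op 14: insert c.com -> 10.0.0.2 (expiry=22+3=25). clock=22
Op 15: tick 2 -> clock=24.
Op 16: tick 4 -> clock=28. purged={c.com}
Op 17: insert a.com -> 10.0.0.3 (expiry=28+9=37). clock=28
Op 18: tick 4 -> clock=32. purged={b.com}
Op 19: tick 1 -> clock=33.
Op 20: tick 2 -> clock=35.
Op 21: tick 2 -> clock=37. purged={a.com}
Op 22: insert c.com -> 10.0.0.7 (expiry=37+9=46). clock=37
Op 23: tick 4 -> clock=41.
Op 24: insert a.com -> 10.0.0.2 (expiry=41+3=44). clock=41
Op 25: tick 1 -> clock=42.
Op 26: tick 4 -> clock=46. purged={a.com,c.com}
Op 27: tick 1 -> clock=47.
Op 28: insert c.com -> 10.0.0.2 (expiry=47+5=52). clock=47
Op 29: tick 3 -> clock=50.
Final cache (unexpired): {c.com} -> size=1

Answer: 1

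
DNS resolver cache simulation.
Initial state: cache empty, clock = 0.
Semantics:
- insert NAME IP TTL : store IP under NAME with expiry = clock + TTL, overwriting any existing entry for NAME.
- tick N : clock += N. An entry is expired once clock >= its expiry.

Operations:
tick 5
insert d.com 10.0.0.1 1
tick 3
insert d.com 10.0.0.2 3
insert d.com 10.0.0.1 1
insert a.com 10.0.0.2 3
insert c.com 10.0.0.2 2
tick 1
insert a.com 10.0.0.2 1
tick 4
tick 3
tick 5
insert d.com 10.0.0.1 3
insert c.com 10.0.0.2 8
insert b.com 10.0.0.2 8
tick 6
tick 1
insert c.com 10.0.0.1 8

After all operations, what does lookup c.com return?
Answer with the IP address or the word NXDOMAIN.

Answer: 10.0.0.1

Derivation:
Op 1: tick 5 -> clock=5.
Op 2: insert d.com -> 10.0.0.1 (expiry=5+1=6). clock=5
Op 3: tick 3 -> clock=8. purged={d.com}
Op 4: insert d.com -> 10.0.0.2 (expiry=8+3=11). clock=8
Op 5: insert d.com -> 10.0.0.1 (expiry=8+1=9). clock=8
Op 6: insert a.com -> 10.0.0.2 (expiry=8+3=11). clock=8
Op 7: insert c.com -> 10.0.0.2 (expiry=8+2=10). clock=8
Op 8: tick 1 -> clock=9. purged={d.com}
Op 9: insert a.com -> 10.0.0.2 (expiry=9+1=10). clock=9
Op 10: tick 4 -> clock=13. purged={a.com,c.com}
Op 11: tick 3 -> clock=16.
Op 12: tick 5 -> clock=21.
Op 13: insert d.com -> 10.0.0.1 (expiry=21+3=24). clock=21
Op 14: insert c.com -> 10.0.0.2 (expiry=21+8=29). clock=21
Op 15: insert b.com -> 10.0.0.2 (expiry=21+8=29). clock=21
Op 16: tick 6 -> clock=27. purged={d.com}
Op 17: tick 1 -> clock=28.
Op 18: insert c.com -> 10.0.0.1 (expiry=28+8=36). clock=28
lookup c.com: present, ip=10.0.0.1 expiry=36 > clock=28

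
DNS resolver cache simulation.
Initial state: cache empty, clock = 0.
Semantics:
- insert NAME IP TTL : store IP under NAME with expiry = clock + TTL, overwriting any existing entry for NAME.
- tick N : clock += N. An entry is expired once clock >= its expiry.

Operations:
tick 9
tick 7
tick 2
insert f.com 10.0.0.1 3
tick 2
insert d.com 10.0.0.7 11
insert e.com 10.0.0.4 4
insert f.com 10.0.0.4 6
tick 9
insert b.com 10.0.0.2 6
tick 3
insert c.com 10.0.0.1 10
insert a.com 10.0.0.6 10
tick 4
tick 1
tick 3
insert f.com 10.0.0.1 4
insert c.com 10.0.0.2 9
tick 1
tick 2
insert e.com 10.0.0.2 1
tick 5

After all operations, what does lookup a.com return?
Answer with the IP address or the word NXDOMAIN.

Answer: NXDOMAIN

Derivation:
Op 1: tick 9 -> clock=9.
Op 2: tick 7 -> clock=16.
Op 3: tick 2 -> clock=18.
Op 4: insert f.com -> 10.0.0.1 (expiry=18+3=21). clock=18
Op 5: tick 2 -> clock=20.
Op 6: insert d.com -> 10.0.0.7 (expiry=20+11=31). clock=20
Op 7: insert e.com -> 10.0.0.4 (expiry=20+4=24). clock=20
Op 8: insert f.com -> 10.0.0.4 (expiry=20+6=26). clock=20
Op 9: tick 9 -> clock=29. purged={e.com,f.com}
Op 10: insert b.com -> 10.0.0.2 (expiry=29+6=35). clock=29
Op 11: tick 3 -> clock=32. purged={d.com}
Op 12: insert c.com -> 10.0.0.1 (expiry=32+10=42). clock=32
Op 13: insert a.com -> 10.0.0.6 (expiry=32+10=42). clock=32
Op 14: tick 4 -> clock=36. purged={b.com}
Op 15: tick 1 -> clock=37.
Op 16: tick 3 -> clock=40.
Op 17: insert f.com -> 10.0.0.1 (expiry=40+4=44). clock=40
Op 18: insert c.com -> 10.0.0.2 (expiry=40+9=49). clock=40
Op 19: tick 1 -> clock=41.
Op 20: tick 2 -> clock=43. purged={a.com}
Op 21: insert e.com -> 10.0.0.2 (expiry=43+1=44). clock=43
Op 22: tick 5 -> clock=48. purged={e.com,f.com}
lookup a.com: not in cache (expired or never inserted)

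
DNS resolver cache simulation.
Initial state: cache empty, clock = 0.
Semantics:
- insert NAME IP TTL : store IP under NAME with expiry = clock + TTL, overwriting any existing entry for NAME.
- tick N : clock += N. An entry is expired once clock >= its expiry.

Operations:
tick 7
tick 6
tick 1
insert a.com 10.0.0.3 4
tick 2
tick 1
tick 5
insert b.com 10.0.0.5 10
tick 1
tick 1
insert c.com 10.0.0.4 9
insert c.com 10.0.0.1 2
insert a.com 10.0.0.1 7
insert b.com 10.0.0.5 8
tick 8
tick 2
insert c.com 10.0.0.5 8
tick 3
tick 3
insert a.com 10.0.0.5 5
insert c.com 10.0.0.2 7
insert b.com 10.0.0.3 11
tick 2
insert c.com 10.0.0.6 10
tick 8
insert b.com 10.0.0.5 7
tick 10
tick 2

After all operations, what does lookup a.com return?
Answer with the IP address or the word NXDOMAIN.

Answer: NXDOMAIN

Derivation:
Op 1: tick 7 -> clock=7.
Op 2: tick 6 -> clock=13.
Op 3: tick 1 -> clock=14.
Op 4: insert a.com -> 10.0.0.3 (expiry=14+4=18). clock=14
Op 5: tick 2 -> clock=16.
Op 6: tick 1 -> clock=17.
Op 7: tick 5 -> clock=22. purged={a.com}
Op 8: insert b.com -> 10.0.0.5 (expiry=22+10=32). clock=22
Op 9: tick 1 -> clock=23.
Op 10: tick 1 -> clock=24.
Op 11: insert c.com -> 10.0.0.4 (expiry=24+9=33). clock=24
Op 12: insert c.com -> 10.0.0.1 (expiry=24+2=26). clock=24
Op 13: insert a.com -> 10.0.0.1 (expiry=24+7=31). clock=24
Op 14: insert b.com -> 10.0.0.5 (expiry=24+8=32). clock=24
Op 15: tick 8 -> clock=32. purged={a.com,b.com,c.com}
Op 16: tick 2 -> clock=34.
Op 17: insert c.com -> 10.0.0.5 (expiry=34+8=42). clock=34
Op 18: tick 3 -> clock=37.
Op 19: tick 3 -> clock=40.
Op 20: insert a.com -> 10.0.0.5 (expiry=40+5=45). clock=40
Op 21: insert c.com -> 10.0.0.2 (expiry=40+7=47). clock=40
Op 22: insert b.com -> 10.0.0.3 (expiry=40+11=51). clock=40
Op 23: tick 2 -> clock=42.
Op 24: insert c.com -> 10.0.0.6 (expiry=42+10=52). clock=42
Op 25: tick 8 -> clock=50. purged={a.com}
Op 26: insert b.com -> 10.0.0.5 (expiry=50+7=57). clock=50
Op 27: tick 10 -> clock=60. purged={b.com,c.com}
Op 28: tick 2 -> clock=62.
lookup a.com: not in cache (expired or never inserted)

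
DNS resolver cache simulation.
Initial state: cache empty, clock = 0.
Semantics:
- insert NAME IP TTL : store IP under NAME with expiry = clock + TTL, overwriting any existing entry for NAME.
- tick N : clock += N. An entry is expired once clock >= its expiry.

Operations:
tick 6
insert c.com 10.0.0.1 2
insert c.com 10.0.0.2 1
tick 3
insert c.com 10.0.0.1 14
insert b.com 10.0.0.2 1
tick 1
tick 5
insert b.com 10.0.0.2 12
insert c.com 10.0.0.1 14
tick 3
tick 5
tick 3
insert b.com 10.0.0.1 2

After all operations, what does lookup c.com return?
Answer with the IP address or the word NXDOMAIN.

Op 1: tick 6 -> clock=6.
Op 2: insert c.com -> 10.0.0.1 (expiry=6+2=8). clock=6
Op 3: insert c.com -> 10.0.0.2 (expiry=6+1=7). clock=6
Op 4: tick 3 -> clock=9. purged={c.com}
Op 5: insert c.com -> 10.0.0.1 (expiry=9+14=23). clock=9
Op 6: insert b.com -> 10.0.0.2 (expiry=9+1=10). clock=9
Op 7: tick 1 -> clock=10. purged={b.com}
Op 8: tick 5 -> clock=15.
Op 9: insert b.com -> 10.0.0.2 (expiry=15+12=27). clock=15
Op 10: insert c.com -> 10.0.0.1 (expiry=15+14=29). clock=15
Op 11: tick 3 -> clock=18.
Op 12: tick 5 -> clock=23.
Op 13: tick 3 -> clock=26.
Op 14: insert b.com -> 10.0.0.1 (expiry=26+2=28). clock=26
lookup c.com: present, ip=10.0.0.1 expiry=29 > clock=26

Answer: 10.0.0.1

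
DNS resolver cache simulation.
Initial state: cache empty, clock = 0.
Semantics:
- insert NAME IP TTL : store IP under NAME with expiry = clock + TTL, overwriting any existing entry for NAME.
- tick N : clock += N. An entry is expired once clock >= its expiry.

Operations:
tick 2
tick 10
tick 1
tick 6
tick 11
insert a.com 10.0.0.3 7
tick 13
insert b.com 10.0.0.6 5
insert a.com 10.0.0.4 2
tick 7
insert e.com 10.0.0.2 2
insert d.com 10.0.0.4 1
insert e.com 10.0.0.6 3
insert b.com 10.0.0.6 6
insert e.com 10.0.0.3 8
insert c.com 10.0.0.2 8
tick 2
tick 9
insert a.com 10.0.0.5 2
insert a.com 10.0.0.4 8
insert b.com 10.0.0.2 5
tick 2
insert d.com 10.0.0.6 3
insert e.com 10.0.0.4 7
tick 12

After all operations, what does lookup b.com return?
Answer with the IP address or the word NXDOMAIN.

Answer: NXDOMAIN

Derivation:
Op 1: tick 2 -> clock=2.
Op 2: tick 10 -> clock=12.
Op 3: tick 1 -> clock=13.
Op 4: tick 6 -> clock=19.
Op 5: tick 11 -> clock=30.
Op 6: insert a.com -> 10.0.0.3 (expiry=30+7=37). clock=30
Op 7: tick 13 -> clock=43. purged={a.com}
Op 8: insert b.com -> 10.0.0.6 (expiry=43+5=48). clock=43
Op 9: insert a.com -> 10.0.0.4 (expiry=43+2=45). clock=43
Op 10: tick 7 -> clock=50. purged={a.com,b.com}
Op 11: insert e.com -> 10.0.0.2 (expiry=50+2=52). clock=50
Op 12: insert d.com -> 10.0.0.4 (expiry=50+1=51). clock=50
Op 13: insert e.com -> 10.0.0.6 (expiry=50+3=53). clock=50
Op 14: insert b.com -> 10.0.0.6 (expiry=50+6=56). clock=50
Op 15: insert e.com -> 10.0.0.3 (expiry=50+8=58). clock=50
Op 16: insert c.com -> 10.0.0.2 (expiry=50+8=58). clock=50
Op 17: tick 2 -> clock=52. purged={d.com}
Op 18: tick 9 -> clock=61. purged={b.com,c.com,e.com}
Op 19: insert a.com -> 10.0.0.5 (expiry=61+2=63). clock=61
Op 20: insert a.com -> 10.0.0.4 (expiry=61+8=69). clock=61
Op 21: insert b.com -> 10.0.0.2 (expiry=61+5=66). clock=61
Op 22: tick 2 -> clock=63.
Op 23: insert d.com -> 10.0.0.6 (expiry=63+3=66). clock=63
Op 24: insert e.com -> 10.0.0.4 (expiry=63+7=70). clock=63
Op 25: tick 12 -> clock=75. purged={a.com,b.com,d.com,e.com}
lookup b.com: not in cache (expired or never inserted)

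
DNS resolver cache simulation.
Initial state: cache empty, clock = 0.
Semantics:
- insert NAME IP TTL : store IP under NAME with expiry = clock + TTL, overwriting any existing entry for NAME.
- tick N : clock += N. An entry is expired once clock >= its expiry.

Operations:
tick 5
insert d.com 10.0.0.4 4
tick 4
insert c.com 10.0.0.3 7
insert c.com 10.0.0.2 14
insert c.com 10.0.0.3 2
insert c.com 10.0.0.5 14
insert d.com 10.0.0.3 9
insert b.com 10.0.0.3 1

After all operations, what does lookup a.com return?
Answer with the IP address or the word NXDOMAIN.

Answer: NXDOMAIN

Derivation:
Op 1: tick 5 -> clock=5.
Op 2: insert d.com -> 10.0.0.4 (expiry=5+4=9). clock=5
Op 3: tick 4 -> clock=9. purged={d.com}
Op 4: insert c.com -> 10.0.0.3 (expiry=9+7=16). clock=9
Op 5: insert c.com -> 10.0.0.2 (expiry=9+14=23). clock=9
Op 6: insert c.com -> 10.0.0.3 (expiry=9+2=11). clock=9
Op 7: insert c.com -> 10.0.0.5 (expiry=9+14=23). clock=9
Op 8: insert d.com -> 10.0.0.3 (expiry=9+9=18). clock=9
Op 9: insert b.com -> 10.0.0.3 (expiry=9+1=10). clock=9
lookup a.com: not in cache (expired or never inserted)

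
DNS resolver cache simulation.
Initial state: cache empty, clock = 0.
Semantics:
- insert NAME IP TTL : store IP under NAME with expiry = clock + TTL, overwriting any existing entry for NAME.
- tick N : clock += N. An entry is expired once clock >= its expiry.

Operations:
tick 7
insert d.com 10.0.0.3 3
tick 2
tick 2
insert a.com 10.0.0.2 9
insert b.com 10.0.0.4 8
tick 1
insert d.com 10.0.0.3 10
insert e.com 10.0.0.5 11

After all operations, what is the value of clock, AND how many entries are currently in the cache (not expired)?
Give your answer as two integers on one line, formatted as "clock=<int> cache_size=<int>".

Op 1: tick 7 -> clock=7.
Op 2: insert d.com -> 10.0.0.3 (expiry=7+3=10). clock=7
Op 3: tick 2 -> clock=9.
Op 4: tick 2 -> clock=11. purged={d.com}
Op 5: insert a.com -> 10.0.0.2 (expiry=11+9=20). clock=11
Op 6: insert b.com -> 10.0.0.4 (expiry=11+8=19). clock=11
Op 7: tick 1 -> clock=12.
Op 8: insert d.com -> 10.0.0.3 (expiry=12+10=22). clock=12
Op 9: insert e.com -> 10.0.0.5 (expiry=12+11=23). clock=12
Final clock = 12
Final cache (unexpired): {a.com,b.com,d.com,e.com} -> size=4

Answer: clock=12 cache_size=4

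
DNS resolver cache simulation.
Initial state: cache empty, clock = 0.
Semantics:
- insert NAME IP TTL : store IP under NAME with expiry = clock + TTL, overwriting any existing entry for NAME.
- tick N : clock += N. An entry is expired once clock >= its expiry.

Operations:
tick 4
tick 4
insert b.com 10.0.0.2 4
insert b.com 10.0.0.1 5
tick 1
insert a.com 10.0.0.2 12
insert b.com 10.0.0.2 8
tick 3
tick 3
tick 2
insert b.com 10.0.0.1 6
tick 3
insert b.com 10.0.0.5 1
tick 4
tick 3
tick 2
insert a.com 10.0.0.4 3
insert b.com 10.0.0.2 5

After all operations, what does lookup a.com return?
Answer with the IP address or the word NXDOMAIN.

Op 1: tick 4 -> clock=4.
Op 2: tick 4 -> clock=8.
Op 3: insert b.com -> 10.0.0.2 (expiry=8+4=12). clock=8
Op 4: insert b.com -> 10.0.0.1 (expiry=8+5=13). clock=8
Op 5: tick 1 -> clock=9.
Op 6: insert a.com -> 10.0.0.2 (expiry=9+12=21). clock=9
Op 7: insert b.com -> 10.0.0.2 (expiry=9+8=17). clock=9
Op 8: tick 3 -> clock=12.
Op 9: tick 3 -> clock=15.
Op 10: tick 2 -> clock=17. purged={b.com}
Op 11: insert b.com -> 10.0.0.1 (expiry=17+6=23). clock=17
Op 12: tick 3 -> clock=20.
Op 13: insert b.com -> 10.0.0.5 (expiry=20+1=21). clock=20
Op 14: tick 4 -> clock=24. purged={a.com,b.com}
Op 15: tick 3 -> clock=27.
Op 16: tick 2 -> clock=29.
Op 17: insert a.com -> 10.0.0.4 (expiry=29+3=32). clock=29
Op 18: insert b.com -> 10.0.0.2 (expiry=29+5=34). clock=29
lookup a.com: present, ip=10.0.0.4 expiry=32 > clock=29

Answer: 10.0.0.4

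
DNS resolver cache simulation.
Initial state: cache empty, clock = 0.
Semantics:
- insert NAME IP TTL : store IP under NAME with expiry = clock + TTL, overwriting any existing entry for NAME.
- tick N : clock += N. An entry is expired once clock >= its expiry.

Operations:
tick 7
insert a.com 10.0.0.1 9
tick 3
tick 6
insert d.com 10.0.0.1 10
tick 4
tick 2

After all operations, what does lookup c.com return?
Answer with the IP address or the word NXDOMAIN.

Op 1: tick 7 -> clock=7.
Op 2: insert a.com -> 10.0.0.1 (expiry=7+9=16). clock=7
Op 3: tick 3 -> clock=10.
Op 4: tick 6 -> clock=16. purged={a.com}
Op 5: insert d.com -> 10.0.0.1 (expiry=16+10=26). clock=16
Op 6: tick 4 -> clock=20.
Op 7: tick 2 -> clock=22.
lookup c.com: not in cache (expired or never inserted)

Answer: NXDOMAIN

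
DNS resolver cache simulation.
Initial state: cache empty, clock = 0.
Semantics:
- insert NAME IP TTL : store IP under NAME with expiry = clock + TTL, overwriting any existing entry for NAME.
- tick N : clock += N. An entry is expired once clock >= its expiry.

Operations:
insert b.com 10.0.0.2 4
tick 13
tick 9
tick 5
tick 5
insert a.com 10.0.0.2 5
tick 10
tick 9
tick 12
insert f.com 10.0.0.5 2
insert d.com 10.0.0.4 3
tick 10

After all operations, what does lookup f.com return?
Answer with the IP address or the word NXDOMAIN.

Answer: NXDOMAIN

Derivation:
Op 1: insert b.com -> 10.0.0.2 (expiry=0+4=4). clock=0
Op 2: tick 13 -> clock=13. purged={b.com}
Op 3: tick 9 -> clock=22.
Op 4: tick 5 -> clock=27.
Op 5: tick 5 -> clock=32.
Op 6: insert a.com -> 10.0.0.2 (expiry=32+5=37). clock=32
Op 7: tick 10 -> clock=42. purged={a.com}
Op 8: tick 9 -> clock=51.
Op 9: tick 12 -> clock=63.
Op 10: insert f.com -> 10.0.0.5 (expiry=63+2=65). clock=63
Op 11: insert d.com -> 10.0.0.4 (expiry=63+3=66). clock=63
Op 12: tick 10 -> clock=73. purged={d.com,f.com}
lookup f.com: not in cache (expired or never inserted)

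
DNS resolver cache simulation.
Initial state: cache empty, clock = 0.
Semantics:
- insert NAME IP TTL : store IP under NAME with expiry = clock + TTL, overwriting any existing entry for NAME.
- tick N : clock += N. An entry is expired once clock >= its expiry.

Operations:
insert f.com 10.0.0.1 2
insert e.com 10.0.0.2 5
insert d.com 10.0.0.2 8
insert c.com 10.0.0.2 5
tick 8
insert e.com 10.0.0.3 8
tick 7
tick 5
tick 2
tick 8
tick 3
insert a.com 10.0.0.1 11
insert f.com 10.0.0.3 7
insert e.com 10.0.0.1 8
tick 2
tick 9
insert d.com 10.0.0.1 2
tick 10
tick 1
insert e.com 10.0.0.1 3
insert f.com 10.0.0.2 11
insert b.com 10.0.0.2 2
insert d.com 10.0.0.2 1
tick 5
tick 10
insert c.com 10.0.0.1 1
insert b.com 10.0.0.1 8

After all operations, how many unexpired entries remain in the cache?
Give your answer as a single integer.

Answer: 2

Derivation:
Op 1: insert f.com -> 10.0.0.1 (expiry=0+2=2). clock=0
Op 2: insert e.com -> 10.0.0.2 (expiry=0+5=5). clock=0
Op 3: insert d.com -> 10.0.0.2 (expiry=0+8=8). clock=0
Op 4: insert c.com -> 10.0.0.2 (expiry=0+5=5). clock=0
Op 5: tick 8 -> clock=8. purged={c.com,d.com,e.com,f.com}
Op 6: insert e.com -> 10.0.0.3 (expiry=8+8=16). clock=8
Op 7: tick 7 -> clock=15.
Op 8: tick 5 -> clock=20. purged={e.com}
Op 9: tick 2 -> clock=22.
Op 10: tick 8 -> clock=30.
Op 11: tick 3 -> clock=33.
Op 12: insert a.com -> 10.0.0.1 (expiry=33+11=44). clock=33
Op 13: insert f.com -> 10.0.0.3 (expiry=33+7=40). clock=33
Op 14: insert e.com -> 10.0.0.1 (expiry=33+8=41). clock=33
Op 15: tick 2 -> clock=35.
Op 16: tick 9 -> clock=44. purged={a.com,e.com,f.com}
Op 17: insert d.com -> 10.0.0.1 (expiry=44+2=46). clock=44
Op 18: tick 10 -> clock=54. purged={d.com}
Op 19: tick 1 -> clock=55.
Op 20: insert e.com -> 10.0.0.1 (expiry=55+3=58). clock=55
Op 21: insert f.com -> 10.0.0.2 (expiry=55+11=66). clock=55
Op 22: insert b.com -> 10.0.0.2 (expiry=55+2=57). clock=55
Op 23: insert d.com -> 10.0.0.2 (expiry=55+1=56). clock=55
Op 24: tick 5 -> clock=60. purged={b.com,d.com,e.com}
Op 25: tick 10 -> clock=70. purged={f.com}
Op 26: insert c.com -> 10.0.0.1 (expiry=70+1=71). clock=70
Op 27: insert b.com -> 10.0.0.1 (expiry=70+8=78). clock=70
Final cache (unexpired): {b.com,c.com} -> size=2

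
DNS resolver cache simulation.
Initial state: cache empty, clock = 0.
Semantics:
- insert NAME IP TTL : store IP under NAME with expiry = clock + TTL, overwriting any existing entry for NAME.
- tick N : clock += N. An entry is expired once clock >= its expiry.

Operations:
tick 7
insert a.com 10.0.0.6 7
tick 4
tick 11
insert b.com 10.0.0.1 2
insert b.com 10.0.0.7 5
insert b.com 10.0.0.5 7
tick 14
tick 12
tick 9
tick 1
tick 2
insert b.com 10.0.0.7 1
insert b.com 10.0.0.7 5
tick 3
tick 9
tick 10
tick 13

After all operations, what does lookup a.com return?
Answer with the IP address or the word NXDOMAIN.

Op 1: tick 7 -> clock=7.
Op 2: insert a.com -> 10.0.0.6 (expiry=7+7=14). clock=7
Op 3: tick 4 -> clock=11.
Op 4: tick 11 -> clock=22. purged={a.com}
Op 5: insert b.com -> 10.0.0.1 (expiry=22+2=24). clock=22
Op 6: insert b.com -> 10.0.0.7 (expiry=22+5=27). clock=22
Op 7: insert b.com -> 10.0.0.5 (expiry=22+7=29). clock=22
Op 8: tick 14 -> clock=36. purged={b.com}
Op 9: tick 12 -> clock=48.
Op 10: tick 9 -> clock=57.
Op 11: tick 1 -> clock=58.
Op 12: tick 2 -> clock=60.
Op 13: insert b.com -> 10.0.0.7 (expiry=60+1=61). clock=60
Op 14: insert b.com -> 10.0.0.7 (expiry=60+5=65). clock=60
Op 15: tick 3 -> clock=63.
Op 16: tick 9 -> clock=72. purged={b.com}
Op 17: tick 10 -> clock=82.
Op 18: tick 13 -> clock=95.
lookup a.com: not in cache (expired or never inserted)

Answer: NXDOMAIN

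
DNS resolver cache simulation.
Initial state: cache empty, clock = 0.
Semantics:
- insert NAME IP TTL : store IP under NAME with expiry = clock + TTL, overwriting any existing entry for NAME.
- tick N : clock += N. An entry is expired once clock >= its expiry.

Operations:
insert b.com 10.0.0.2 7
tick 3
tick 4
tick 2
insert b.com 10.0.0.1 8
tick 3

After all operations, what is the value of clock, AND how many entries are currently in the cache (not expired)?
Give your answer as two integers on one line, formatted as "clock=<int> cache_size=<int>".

Op 1: insert b.com -> 10.0.0.2 (expiry=0+7=7). clock=0
Op 2: tick 3 -> clock=3.
Op 3: tick 4 -> clock=7. purged={b.com}
Op 4: tick 2 -> clock=9.
Op 5: insert b.com -> 10.0.0.1 (expiry=9+8=17). clock=9
Op 6: tick 3 -> clock=12.
Final clock = 12
Final cache (unexpired): {b.com} -> size=1

Answer: clock=12 cache_size=1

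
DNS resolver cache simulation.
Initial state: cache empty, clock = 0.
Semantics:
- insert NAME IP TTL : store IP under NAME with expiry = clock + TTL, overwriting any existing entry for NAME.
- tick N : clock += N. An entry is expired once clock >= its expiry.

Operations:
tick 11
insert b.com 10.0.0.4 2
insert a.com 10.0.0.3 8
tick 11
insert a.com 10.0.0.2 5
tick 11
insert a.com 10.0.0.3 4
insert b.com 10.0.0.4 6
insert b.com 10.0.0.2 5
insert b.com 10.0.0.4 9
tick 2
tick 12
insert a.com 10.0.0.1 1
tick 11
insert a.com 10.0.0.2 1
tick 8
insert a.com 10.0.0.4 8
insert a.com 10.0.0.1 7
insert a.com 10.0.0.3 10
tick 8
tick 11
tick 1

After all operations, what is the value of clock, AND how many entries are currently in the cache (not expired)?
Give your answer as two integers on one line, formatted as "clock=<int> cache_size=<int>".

Answer: clock=86 cache_size=0

Derivation:
Op 1: tick 11 -> clock=11.
Op 2: insert b.com -> 10.0.0.4 (expiry=11+2=13). clock=11
Op 3: insert a.com -> 10.0.0.3 (expiry=11+8=19). clock=11
Op 4: tick 11 -> clock=22. purged={a.com,b.com}
Op 5: insert a.com -> 10.0.0.2 (expiry=22+5=27). clock=22
Op 6: tick 11 -> clock=33. purged={a.com}
Op 7: insert a.com -> 10.0.0.3 (expiry=33+4=37). clock=33
Op 8: insert b.com -> 10.0.0.4 (expiry=33+6=39). clock=33
Op 9: insert b.com -> 10.0.0.2 (expiry=33+5=38). clock=33
Op 10: insert b.com -> 10.0.0.4 (expiry=33+9=42). clock=33
Op 11: tick 2 -> clock=35.
Op 12: tick 12 -> clock=47. purged={a.com,b.com}
Op 13: insert a.com -> 10.0.0.1 (expiry=47+1=48). clock=47
Op 14: tick 11 -> clock=58. purged={a.com}
Op 15: insert a.com -> 10.0.0.2 (expiry=58+1=59). clock=58
Op 16: tick 8 -> clock=66. purged={a.com}
Op 17: insert a.com -> 10.0.0.4 (expiry=66+8=74). clock=66
Op 18: insert a.com -> 10.0.0.1 (expiry=66+7=73). clock=66
Op 19: insert a.com -> 10.0.0.3 (expiry=66+10=76). clock=66
Op 20: tick 8 -> clock=74.
Op 21: tick 11 -> clock=85. purged={a.com}
Op 22: tick 1 -> clock=86.
Final clock = 86
Final cache (unexpired): {} -> size=0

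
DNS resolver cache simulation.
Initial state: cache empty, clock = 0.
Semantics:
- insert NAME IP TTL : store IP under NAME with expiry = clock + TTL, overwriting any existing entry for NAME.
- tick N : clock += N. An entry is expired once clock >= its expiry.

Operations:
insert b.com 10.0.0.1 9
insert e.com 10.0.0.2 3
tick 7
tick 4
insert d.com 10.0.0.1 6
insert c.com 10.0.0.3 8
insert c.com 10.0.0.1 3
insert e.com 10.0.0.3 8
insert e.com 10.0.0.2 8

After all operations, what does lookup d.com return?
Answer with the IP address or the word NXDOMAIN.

Answer: 10.0.0.1

Derivation:
Op 1: insert b.com -> 10.0.0.1 (expiry=0+9=9). clock=0
Op 2: insert e.com -> 10.0.0.2 (expiry=0+3=3). clock=0
Op 3: tick 7 -> clock=7. purged={e.com}
Op 4: tick 4 -> clock=11. purged={b.com}
Op 5: insert d.com -> 10.0.0.1 (expiry=11+6=17). clock=11
Op 6: insert c.com -> 10.0.0.3 (expiry=11+8=19). clock=11
Op 7: insert c.com -> 10.0.0.1 (expiry=11+3=14). clock=11
Op 8: insert e.com -> 10.0.0.3 (expiry=11+8=19). clock=11
Op 9: insert e.com -> 10.0.0.2 (expiry=11+8=19). clock=11
lookup d.com: present, ip=10.0.0.1 expiry=17 > clock=11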